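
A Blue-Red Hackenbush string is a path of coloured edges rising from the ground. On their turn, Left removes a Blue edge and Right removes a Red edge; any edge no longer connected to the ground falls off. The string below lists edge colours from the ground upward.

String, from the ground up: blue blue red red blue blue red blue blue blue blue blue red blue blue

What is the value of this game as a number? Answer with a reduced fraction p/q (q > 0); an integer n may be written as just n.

11767/8192

val(b) = { 0 | ∅ } so 1
val(bb) = { 0,1 | ∅ } so 2
val(bbr) = { 0,1 | 2 } so 3/2
val(bbrr) = { 0,1 | 3/2,2 } so 5/4
val(bbrrb) = { 0,1,5/4 | 3/2,2 } so 11/8
val(bbrrbb) = { 0,1,5/4,11/8 | 3/2,2 } so 23/16
val(bbrrbbr) = { 0,1,5/4,11/8 | 23/16,3/2,2 } so 45/32
val(bbrrbbrb) = { 0,1,5/4,11/8,45/32 | 23/16,3/2,2 } so 91/64
val(bbrrbbrbb) = { 0,1,5/4,11/8,45/32,91/64 | 23/16,3/2,2 } so 183/128
val(bbrrbbrbbb) = { 0,1,5/4,11/8,45/32,91/64,183/128 | 23/16,3/2,2 } so 367/256
val(bbrrbbrbbbb) = { 0,1,5/4,11/8,45/32,91/64,183/128,367/256 | 23/16,3/2,2 } so 735/512
val(bbrrbbrbbbbb) = { 0,1,5/4,11/8,45/32,91/64,183/128,367/256,735/512 | 23/16,3/2,2 } so 1471/1024
val(bbrrbbrbbbbbr) = { 0,1,5/4,11/8,45/32,91/64,183/128,367/256,735/512 | 1471/1024,23/16,3/2,2 } so 2941/2048
val(bbrrbbrbbbbbrb) = { 0,1,5/4,11/8,45/32,91/64,183/128,367/256,735/512,2941/2048 | 1471/1024,23/16,3/2,2 } so 5883/4096
val(bbrrbbrbbbbbrbb) = { 0,1,5/4,11/8,45/32,91/64,183/128,367/256,735/512,2941/2048,5883/4096 | 1471/1024,23/16,3/2,2 } so 11767/8192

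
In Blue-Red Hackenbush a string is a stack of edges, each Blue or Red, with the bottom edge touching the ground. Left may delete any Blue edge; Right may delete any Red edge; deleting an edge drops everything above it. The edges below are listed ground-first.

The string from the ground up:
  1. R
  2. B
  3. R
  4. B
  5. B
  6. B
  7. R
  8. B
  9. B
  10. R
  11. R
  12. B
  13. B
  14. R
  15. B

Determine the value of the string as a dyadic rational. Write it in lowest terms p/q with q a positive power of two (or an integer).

-8805/16384

Prefix values for R B R B B B R B B R R B B R B via {L|R} + simplicity:
G(R) = { · | 0 } → -1
G(RB) = { -1 | 0 } → -1/2
G(RBR) = { -1 | -1/2; 0 } → -3/4
G(RBRB) = { -1; -3/4 | -1/2; 0 } → -5/8
G(RBRBB) = { -1; -3/4; -5/8 | -1/2; 0 } → -9/16
G(RBRBBB) = { -1; -3/4; -5/8; -9/16 | -1/2; 0 } → -17/32
G(RBRBBBR) = { -1; -3/4; -5/8; -9/16 | -17/32; -1/2; 0 } → -35/64
G(RBRBBBRB) = { -1; -3/4; -5/8; -9/16; -35/64 | -17/32; -1/2; 0 } → -69/128
G(RBRBBBRBB) = { -1; -3/4; -5/8; -9/16; -35/64; -69/128 | -17/32; -1/2; 0 } → -137/256
G(RBRBBBRBBR) = { -1; -3/4; -5/8; -9/16; -35/64; -69/128 | -137/256; -17/32; -1/2; 0 } → -275/512
G(RBRBBBRBBRR) = { -1; -3/4; -5/8; -9/16; -35/64; -69/128 | -275/512; -137/256; -17/32; -1/2; 0 } → -551/1024
G(RBRBBBRBBRRB) = { -1; -3/4; -5/8; -9/16; -35/64; -69/128; -551/1024 | -275/512; -137/256; -17/32; -1/2; 0 } → -1101/2048
G(RBRBBBRBBRRBB) = { -1; -3/4; -5/8; -9/16; -35/64; -69/128; -551/1024; -1101/2048 | -275/512; -137/256; -17/32; -1/2; 0 } → -2201/4096
G(RBRBBBRBBRRBBR) = { -1; -3/4; -5/8; -9/16; -35/64; -69/128; -551/1024; -1101/2048 | -2201/4096; -275/512; -137/256; -17/32; -1/2; 0 } → -4403/8192
G(RBRBBBRBBRRBBRB) = { -1; -3/4; -5/8; -9/16; -35/64; -69/128; -551/1024; -1101/2048; -4403/8192 | -2201/4096; -275/512; -137/256; -17/32; -1/2; 0 } → -8805/16384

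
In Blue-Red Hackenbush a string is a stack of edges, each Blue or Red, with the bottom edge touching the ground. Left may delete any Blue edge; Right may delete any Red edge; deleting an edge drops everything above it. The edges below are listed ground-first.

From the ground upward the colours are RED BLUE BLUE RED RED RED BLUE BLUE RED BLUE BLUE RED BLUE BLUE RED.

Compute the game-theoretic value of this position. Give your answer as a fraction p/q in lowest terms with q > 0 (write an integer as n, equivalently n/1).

-7315/16384

Prefix values for RED BLUE BLUE RED RED RED BLUE BLUE RED BLUE BLUE RED BLUE BLUE RED via {L|R} + simplicity:
step 1: add RED to get R; options L={  } R={ 0 } ⇒ -1
step 2: add BLUE to get RB; options L={ -1 } R={ 0 } ⇒ -1/2
step 3: add BLUE to get RBB; options L={ -1; -1/2 } R={ 0 } ⇒ -1/4
step 4: add RED to get RBBR; options L={ -1; -1/2 } R={ -1/4; 0 } ⇒ -3/8
step 5: add RED to get RBBRR; options L={ -1; -1/2 } R={ -3/8; -1/4; 0 } ⇒ -7/16
step 6: add RED to get RBBRRR; options L={ -1; -1/2 } R={ -7/16; -3/8; -1/4; 0 } ⇒ -15/32
step 7: add BLUE to get RBBRRRB; options L={ -1; -1/2; -15/32 } R={ -7/16; -3/8; -1/4; 0 } ⇒ -29/64
step 8: add BLUE to get RBBRRRBB; options L={ -1; -1/2; -15/32; -29/64 } R={ -7/16; -3/8; -1/4; 0 } ⇒ -57/128
step 9: add RED to get RBBRRRBBR; options L={ -1; -1/2; -15/32; -29/64 } R={ -57/128; -7/16; -3/8; -1/4; 0 } ⇒ -115/256
step 10: add BLUE to get RBBRRRBBRB; options L={ -1; -1/2; -15/32; -29/64; -115/256 } R={ -57/128; -7/16; -3/8; -1/4; 0 } ⇒ -229/512
step 11: add BLUE to get RBBRRRBBRBB; options L={ -1; -1/2; -15/32; -29/64; -115/256; -229/512 } R={ -57/128; -7/16; -3/8; -1/4; 0 } ⇒ -457/1024
step 12: add RED to get RBBRRRBBRBBR; options L={ -1; -1/2; -15/32; -29/64; -115/256; -229/512 } R={ -457/1024; -57/128; -7/16; -3/8; -1/4; 0 } ⇒ -915/2048
step 13: add BLUE to get RBBRRRBBRBBRB; options L={ -1; -1/2; -15/32; -29/64; -115/256; -229/512; -915/2048 } R={ -457/1024; -57/128; -7/16; -3/8; -1/4; 0 } ⇒ -1829/4096
step 14: add BLUE to get RBBRRRBBRBBRBB; options L={ -1; -1/2; -15/32; -29/64; -115/256; -229/512; -915/2048; -1829/4096 } R={ -457/1024; -57/128; -7/16; -3/8; -1/4; 0 } ⇒ -3657/8192
step 15: add RED to get RBBRRRBBRBBRBBR; options L={ -1; -1/2; -15/32; -29/64; -115/256; -229/512; -915/2048; -1829/4096 } R={ -3657/8192; -457/1024; -57/128; -7/16; -3/8; -1/4; 0 } ⇒ -7315/16384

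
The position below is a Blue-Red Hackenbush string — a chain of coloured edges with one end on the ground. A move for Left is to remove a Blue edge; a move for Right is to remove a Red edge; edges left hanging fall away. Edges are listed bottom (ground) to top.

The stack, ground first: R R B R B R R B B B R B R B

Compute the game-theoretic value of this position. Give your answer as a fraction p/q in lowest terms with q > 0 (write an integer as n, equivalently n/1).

1 of 14 · R · max L −∞ · min R 0 so -1
2 of 14 · RR · max L −∞ · min R -1 so -2
3 of 14 · RRB · max L -2 · min R -1 so -3/2
4 of 14 · RRBR · max L -2 · min R -3/2 so -7/4
5 of 14 · RRBRB · max L -7/4 · min R -3/2 so -13/8
6 of 14 · RRBRBR · max L -7/4 · min R -13/8 so -27/16
7 of 14 · RRBRBRR · max L -7/4 · min R -27/16 so -55/32
8 of 14 · RRBRBRRB · max L -55/32 · min R -27/16 so -109/64
9 of 14 · RRBRBRRBB · max L -109/64 · min R -27/16 so -217/128
10 of 14 · RRBRBRRBBB · max L -217/128 · min R -27/16 so -433/256
11 of 14 · RRBRBRRBBBR · max L -217/128 · min R -433/256 so -867/512
12 of 14 · RRBRBRRBBBRB · max L -867/512 · min R -433/256 so -1733/1024
13 of 14 · RRBRBRRBBBRBR · max L -867/512 · min R -1733/1024 so -3467/2048
14 of 14 · RRBRBRRBBBRBRB · max L -3467/2048 · min R -1733/1024 so -6933/4096

-6933/4096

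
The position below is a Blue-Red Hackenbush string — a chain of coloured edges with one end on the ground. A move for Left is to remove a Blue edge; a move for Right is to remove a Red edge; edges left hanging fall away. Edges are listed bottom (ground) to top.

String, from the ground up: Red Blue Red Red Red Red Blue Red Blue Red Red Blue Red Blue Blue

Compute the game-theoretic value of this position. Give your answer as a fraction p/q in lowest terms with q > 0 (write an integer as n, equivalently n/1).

Build G(s[:k]) for k = 1..15, string s = Red Blue Red Red Red Red Blue Red Blue Red Red Blue Red Blue Blue.
edge 1 of 15 (Red): { — | 0 } gives -1
edge 2 of 15 (Blue): { -1 | 0 } gives -1/2
edge 3 of 15 (Red): { -1 | -1/2,0 } gives -3/4
edge 4 of 15 (Red): { -1 | -3/4,-1/2,0 } gives -7/8
edge 5 of 15 (Red): { -1 | -7/8,-3/4,-1/2,0 } gives -15/16
edge 6 of 15 (Red): { -1 | -15/16,-7/8,-3/4,-1/2,0 } gives -31/32
edge 7 of 15 (Blue): { -1,-31/32 | -15/16,-7/8,-3/4,-1/2,0 } gives -61/64
edge 8 of 15 (Red): { -1,-31/32 | -61/64,-15/16,-7/8,-3/4,-1/2,0 } gives -123/128
edge 9 of 15 (Blue): { -1,-31/32,-123/128 | -61/64,-15/16,-7/8,-3/4,-1/2,0 } gives -245/256
edge 10 of 15 (Red): { -1,-31/32,-123/128 | -245/256,-61/64,-15/16,-7/8,-3/4,-1/2,0 } gives -491/512
edge 11 of 15 (Red): { -1,-31/32,-123/128 | -491/512,-245/256,-61/64,-15/16,-7/8,-3/4,-1/2,0 } gives -983/1024
edge 12 of 15 (Blue): { -1,-31/32,-123/128,-983/1024 | -491/512,-245/256,-61/64,-15/16,-7/8,-3/4,-1/2,0 } gives -1965/2048
edge 13 of 15 (Red): { -1,-31/32,-123/128,-983/1024 | -1965/2048,-491/512,-245/256,-61/64,-15/16,-7/8,-3/4,-1/2,0 } gives -3931/4096
edge 14 of 15 (Blue): { -1,-31/32,-123/128,-983/1024,-3931/4096 | -1965/2048,-491/512,-245/256,-61/64,-15/16,-7/8,-3/4,-1/2,0 } gives -7861/8192
edge 15 of 15 (Blue): { -1,-31/32,-123/128,-983/1024,-3931/4096,-7861/8192 | -1965/2048,-491/512,-245/256,-61/64,-15/16,-7/8,-3/4,-1/2,0 } gives -15721/16384

-15721/16384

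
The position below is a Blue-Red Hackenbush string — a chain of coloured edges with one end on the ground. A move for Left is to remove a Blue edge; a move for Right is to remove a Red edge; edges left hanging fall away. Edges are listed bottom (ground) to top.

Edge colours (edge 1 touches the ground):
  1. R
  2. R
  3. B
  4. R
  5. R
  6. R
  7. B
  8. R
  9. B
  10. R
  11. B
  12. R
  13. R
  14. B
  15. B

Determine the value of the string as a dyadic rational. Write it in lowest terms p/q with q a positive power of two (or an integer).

-15705/8192

R: Left {  }, Right { 0 } — simplest -1
RR: Left {  }, Right { -1,0 } — simplest -2
RRB: Left { -2 }, Right { -1,0 } — simplest -3/2
RRBR: Left { -2 }, Right { -3/2,-1,0 } — simplest -7/4
RRBRR: Left { -2 }, Right { -7/4,-3/2,-1,0 } — simplest -15/8
RRBRRR: Left { -2 }, Right { -15/8,-7/4,-3/2,-1,0 } — simplest -31/16
RRBRRRB: Left { -2,-31/16 }, Right { -15/8,-7/4,-3/2,-1,0 } — simplest -61/32
RRBRRRBR: Left { -2,-31/16 }, Right { -61/32,-15/8,-7/4,-3/2,-1,0 } — simplest -123/64
RRBRRRBRB: Left { -2,-31/16,-123/64 }, Right { -61/32,-15/8,-7/4,-3/2,-1,0 } — simplest -245/128
RRBRRRBRBR: Left { -2,-31/16,-123/64 }, Right { -245/128,-61/32,-15/8,-7/4,-3/2,-1,0 } — simplest -491/256
RRBRRRBRBRB: Left { -2,-31/16,-123/64,-491/256 }, Right { -245/128,-61/32,-15/8,-7/4,-3/2,-1,0 } — simplest -981/512
RRBRRRBRBRBR: Left { -2,-31/16,-123/64,-491/256 }, Right { -981/512,-245/128,-61/32,-15/8,-7/4,-3/2,-1,0 } — simplest -1963/1024
RRBRRRBRBRBRR: Left { -2,-31/16,-123/64,-491/256 }, Right { -1963/1024,-981/512,-245/128,-61/32,-15/8,-7/4,-3/2,-1,0 } — simplest -3927/2048
RRBRRRBRBRBRRB: Left { -2,-31/16,-123/64,-491/256,-3927/2048 }, Right { -1963/1024,-981/512,-245/128,-61/32,-15/8,-7/4,-3/2,-1,0 } — simplest -7853/4096
RRBRRRBRBRBRRBB: Left { -2,-31/16,-123/64,-491/256,-3927/2048,-7853/4096 }, Right { -1963/1024,-981/512,-245/128,-61/32,-15/8,-7/4,-3/2,-1,0 } — simplest -15705/8192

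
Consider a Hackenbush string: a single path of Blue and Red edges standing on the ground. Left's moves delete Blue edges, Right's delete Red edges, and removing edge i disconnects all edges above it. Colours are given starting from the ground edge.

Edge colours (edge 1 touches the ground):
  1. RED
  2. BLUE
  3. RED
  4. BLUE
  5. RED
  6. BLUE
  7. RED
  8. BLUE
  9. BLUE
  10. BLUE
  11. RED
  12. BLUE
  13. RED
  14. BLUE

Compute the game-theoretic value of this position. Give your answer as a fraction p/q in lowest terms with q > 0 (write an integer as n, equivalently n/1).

Build G(s[:k]) for k = 1..14, string s = RED BLUE RED BLUE RED BLUE RED BLUE BLUE BLUE RED BLUE RED BLUE.
edge 1 of 14 (RED): { — | 0 } = -1
edge 2 of 14 (BLUE): { -1 | 0 } = -1/2
edge 3 of 14 (RED): { -1 | -1/2 0 } = -3/4
edge 4 of 14 (BLUE): { -1 -3/4 | -1/2 0 } = -5/8
edge 5 of 14 (RED): { -1 -3/4 | -5/8 -1/2 0 } = -11/16
edge 6 of 14 (BLUE): { -1 -3/4 -11/16 | -5/8 -1/2 0 } = -21/32
edge 7 of 14 (RED): { -1 -3/4 -11/16 | -21/32 -5/8 -1/2 0 } = -43/64
edge 8 of 14 (BLUE): { -1 -3/4 -11/16 -43/64 | -21/32 -5/8 -1/2 0 } = -85/128
edge 9 of 14 (BLUE): { -1 -3/4 -11/16 -43/64 -85/128 | -21/32 -5/8 -1/2 0 } = -169/256
edge 10 of 14 (BLUE): { -1 -3/4 -11/16 -43/64 -85/128 -169/256 | -21/32 -5/8 -1/2 0 } = -337/512
edge 11 of 14 (RED): { -1 -3/4 -11/16 -43/64 -85/128 -169/256 | -337/512 -21/32 -5/8 -1/2 0 } = -675/1024
edge 12 of 14 (BLUE): { -1 -3/4 -11/16 -43/64 -85/128 -169/256 -675/1024 | -337/512 -21/32 -5/8 -1/2 0 } = -1349/2048
edge 13 of 14 (RED): { -1 -3/4 -11/16 -43/64 -85/128 -169/256 -675/1024 | -1349/2048 -337/512 -21/32 -5/8 -1/2 0 } = -2699/4096
edge 14 of 14 (BLUE): { -1 -3/4 -11/16 -43/64 -85/128 -169/256 -675/1024 -2699/4096 | -1349/2048 -337/512 -21/32 -5/8 -1/2 0 } = -5397/8192

-5397/8192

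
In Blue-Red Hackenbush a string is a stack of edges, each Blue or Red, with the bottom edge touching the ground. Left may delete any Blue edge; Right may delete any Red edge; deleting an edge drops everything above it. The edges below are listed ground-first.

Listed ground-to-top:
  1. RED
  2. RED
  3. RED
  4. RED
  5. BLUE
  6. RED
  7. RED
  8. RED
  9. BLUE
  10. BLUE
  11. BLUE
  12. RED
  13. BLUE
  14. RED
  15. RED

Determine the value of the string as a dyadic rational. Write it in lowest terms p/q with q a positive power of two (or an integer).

Prefix values for RED RED RED RED BLUE RED RED RED BLUE BLUE BLUE RED BLUE RED RED via {L|R} + simplicity:
R: Left { ∅ }, Right { 0 } = simplest -1
RR: Left { ∅ }, Right { -1; 0 } = simplest -2
RRR: Left { ∅ }, Right { -2; -1; 0 } = simplest -3
RRRR: Left { ∅ }, Right { -3; -2; -1; 0 } = simplest -4
RRRRB: Left { -4 }, Right { -3; -2; -1; 0 } = simplest -7/2
RRRRBR: Left { -4 }, Right { -7/2; -3; -2; -1; 0 } = simplest -15/4
RRRRBRR: Left { -4 }, Right { -15/4; -7/2; -3; -2; -1; 0 } = simplest -31/8
RRRRBRRR: Left { -4 }, Right { -31/8; -15/4; -7/2; -3; -2; -1; 0 } = simplest -63/16
RRRRBRRRB: Left { -4; -63/16 }, Right { -31/8; -15/4; -7/2; -3; -2; -1; 0 } = simplest -125/32
RRRRBRRRBB: Left { -4; -63/16; -125/32 }, Right { -31/8; -15/4; -7/2; -3; -2; -1; 0 } = simplest -249/64
RRRRBRRRBBB: Left { -4; -63/16; -125/32; -249/64 }, Right { -31/8; -15/4; -7/2; -3; -2; -1; 0 } = simplest -497/128
RRRRBRRRBBBR: Left { -4; -63/16; -125/32; -249/64 }, Right { -497/128; -31/8; -15/4; -7/2; -3; -2; -1; 0 } = simplest -995/256
RRRRBRRRBBBRB: Left { -4; -63/16; -125/32; -249/64; -995/256 }, Right { -497/128; -31/8; -15/4; -7/2; -3; -2; -1; 0 } = simplest -1989/512
RRRRBRRRBBBRBR: Left { -4; -63/16; -125/32; -249/64; -995/256 }, Right { -1989/512; -497/128; -31/8; -15/4; -7/2; -3; -2; -1; 0 } = simplest -3979/1024
RRRRBRRRBBBRBRR: Left { -4; -63/16; -125/32; -249/64; -995/256 }, Right { -3979/1024; -1989/512; -497/128; -31/8; -15/4; -7/2; -3; -2; -1; 0 } = simplest -7959/2048

-7959/2048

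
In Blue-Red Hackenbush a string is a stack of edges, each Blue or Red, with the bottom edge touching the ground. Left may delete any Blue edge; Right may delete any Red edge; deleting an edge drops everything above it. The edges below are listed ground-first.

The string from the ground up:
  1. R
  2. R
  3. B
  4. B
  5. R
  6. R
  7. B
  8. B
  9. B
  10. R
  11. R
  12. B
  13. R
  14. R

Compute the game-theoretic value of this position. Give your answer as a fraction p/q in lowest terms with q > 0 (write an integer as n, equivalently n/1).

step 1: add R to get R; options L={ (no moves) } R={ 0 } so -1
step 2: add R to get RR; options L={ (no moves) } R={ -1 0 } so -2
step 3: add B to get RRB; options L={ -2 } R={ -1 0 } so -3/2
step 4: add B to get RRBB; options L={ -2 -3/2 } R={ -1 0 } so -5/4
step 5: add R to get RRBBR; options L={ -2 -3/2 } R={ -5/4 -1 0 } so -11/8
step 6: add R to get RRBBRR; options L={ -2 -3/2 } R={ -11/8 -5/4 -1 0 } so -23/16
step 7: add B to get RRBBRRB; options L={ -2 -3/2 -23/16 } R={ -11/8 -5/4 -1 0 } so -45/32
step 8: add B to get RRBBRRBB; options L={ -2 -3/2 -23/16 -45/32 } R={ -11/8 -5/4 -1 0 } so -89/64
step 9: add B to get RRBBRRBBB; options L={ -2 -3/2 -23/16 -45/32 -89/64 } R={ -11/8 -5/4 -1 0 } so -177/128
step 10: add R to get RRBBRRBBBR; options L={ -2 -3/2 -23/16 -45/32 -89/64 } R={ -177/128 -11/8 -5/4 -1 0 } so -355/256
step 11: add R to get RRBBRRBBBRR; options L={ -2 -3/2 -23/16 -45/32 -89/64 } R={ -355/256 -177/128 -11/8 -5/4 -1 0 } so -711/512
step 12: add B to get RRBBRRBBBRRB; options L={ -2 -3/2 -23/16 -45/32 -89/64 -711/512 } R={ -355/256 -177/128 -11/8 -5/4 -1 0 } so -1421/1024
step 13: add R to get RRBBRRBBBRRBR; options L={ -2 -3/2 -23/16 -45/32 -89/64 -711/512 } R={ -1421/1024 -355/256 -177/128 -11/8 -5/4 -1 0 } so -2843/2048
step 14: add R to get RRBBRRBBBRRBRR; options L={ -2 -3/2 -23/16 -45/32 -89/64 -711/512 } R={ -2843/2048 -1421/1024 -355/256 -177/128 -11/8 -5/4 -1 0 } so -5687/4096

-5687/4096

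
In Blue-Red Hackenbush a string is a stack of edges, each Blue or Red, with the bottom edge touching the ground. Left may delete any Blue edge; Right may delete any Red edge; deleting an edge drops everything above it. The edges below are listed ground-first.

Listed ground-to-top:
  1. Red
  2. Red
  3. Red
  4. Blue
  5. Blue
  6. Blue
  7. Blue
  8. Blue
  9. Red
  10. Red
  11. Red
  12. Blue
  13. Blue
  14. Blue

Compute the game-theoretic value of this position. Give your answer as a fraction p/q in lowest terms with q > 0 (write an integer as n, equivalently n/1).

-4209/2048

1 of 14 · R · max L −∞ · min R 0 -> -1
2 of 14 · RR · max L −∞ · min R -1 -> -2
3 of 14 · RRR · max L −∞ · min R -2 -> -3
4 of 14 · RRRB · max L -3 · min R -2 -> -5/2
5 of 14 · RRRBB · max L -5/2 · min R -2 -> -9/4
6 of 14 · RRRBBB · max L -9/4 · min R -2 -> -17/8
7 of 14 · RRRBBBB · max L -17/8 · min R -2 -> -33/16
8 of 14 · RRRBBBBB · max L -33/16 · min R -2 -> -65/32
9 of 14 · RRRBBBBBR · max L -33/16 · min R -65/32 -> -131/64
10 of 14 · RRRBBBBBRR · max L -33/16 · min R -131/64 -> -263/128
11 of 14 · RRRBBBBBRRR · max L -33/16 · min R -263/128 -> -527/256
12 of 14 · RRRBBBBBRRRB · max L -527/256 · min R -263/128 -> -1053/512
13 of 14 · RRRBBBBBRRRBB · max L -1053/512 · min R -263/128 -> -2105/1024
14 of 14 · RRRBBBBBRRRBBB · max L -2105/1024 · min R -263/128 -> -4209/2048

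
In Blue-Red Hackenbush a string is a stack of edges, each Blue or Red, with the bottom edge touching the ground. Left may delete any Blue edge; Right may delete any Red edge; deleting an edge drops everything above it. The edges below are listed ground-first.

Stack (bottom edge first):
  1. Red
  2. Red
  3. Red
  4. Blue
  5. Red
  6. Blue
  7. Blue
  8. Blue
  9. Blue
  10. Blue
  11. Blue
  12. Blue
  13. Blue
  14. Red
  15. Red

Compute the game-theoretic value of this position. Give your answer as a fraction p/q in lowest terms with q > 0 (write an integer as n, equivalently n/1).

-10247/4096

g_1 [R]  L=[]  R=[0]  -> -1
g_2 [RR]  L=[]  R=[-1; 0]  -> -2
g_3 [RRR]  L=[]  R=[-2; -1; 0]  -> -3
g_4 [RRRB]  L=[-3]  R=[-2; -1; 0]  -> -5/2
g_5 [RRRBR]  L=[-3]  R=[-5/2; -2; -1; 0]  -> -11/4
g_6 [RRRBRB]  L=[-3; -11/4]  R=[-5/2; -2; -1; 0]  -> -21/8
g_7 [RRRBRBB]  L=[-3; -11/4; -21/8]  R=[-5/2; -2; -1; 0]  -> -41/16
g_8 [RRRBRBBB]  L=[-3; -11/4; -21/8; -41/16]  R=[-5/2; -2; -1; 0]  -> -81/32
g_9 [RRRBRBBBB]  L=[-3; -11/4; -21/8; -41/16; -81/32]  R=[-5/2; -2; -1; 0]  -> -161/64
g_10 [RRRBRBBBBB]  L=[-3; -11/4; -21/8; -41/16; -81/32; -161/64]  R=[-5/2; -2; -1; 0]  -> -321/128
g_11 [RRRBRBBBBBB]  L=[-3; -11/4; -21/8; -41/16; -81/32; -161/64; -321/128]  R=[-5/2; -2; -1; 0]  -> -641/256
g_12 [RRRBRBBBBBBB]  L=[-3; -11/4; -21/8; -41/16; -81/32; -161/64; -321/128; -641/256]  R=[-5/2; -2; -1; 0]  -> -1281/512
g_13 [RRRBRBBBBBBBB]  L=[-3; -11/4; -21/8; -41/16; -81/32; -161/64; -321/128; -641/256; -1281/512]  R=[-5/2; -2; -1; 0]  -> -2561/1024
g_14 [RRRBRBBBBBBBBR]  L=[-3; -11/4; -21/8; -41/16; -81/32; -161/64; -321/128; -641/256; -1281/512]  R=[-2561/1024; -5/2; -2; -1; 0]  -> -5123/2048
g_15 [RRRBRBBBBBBBBRR]  L=[-3; -11/4; -21/8; -41/16; -81/32; -161/64; -321/128; -641/256; -1281/512]  R=[-5123/2048; -2561/1024; -5/2; -2; -1; 0]  -> -10247/4096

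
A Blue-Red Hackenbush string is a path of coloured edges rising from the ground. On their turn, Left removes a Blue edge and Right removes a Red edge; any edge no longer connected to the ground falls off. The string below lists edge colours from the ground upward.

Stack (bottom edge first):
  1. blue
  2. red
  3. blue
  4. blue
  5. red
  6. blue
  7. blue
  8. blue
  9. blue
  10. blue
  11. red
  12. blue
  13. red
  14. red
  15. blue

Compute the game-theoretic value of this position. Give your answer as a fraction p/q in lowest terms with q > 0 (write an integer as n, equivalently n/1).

value(b) = { 0 | (no moves) } — 1
value(br) = { 0 | 1 } — 1/2
value(brb) = { 0; 1/2 | 1 } — 3/4
value(brbb) = { 0; 1/2; 3/4 | 1 } — 7/8
value(brbbr) = { 0; 1/2; 3/4 | 7/8; 1 } — 13/16
value(brbbrb) = { 0; 1/2; 3/4; 13/16 | 7/8; 1 } — 27/32
value(brbbrbb) = { 0; 1/2; 3/4; 13/16; 27/32 | 7/8; 1 } — 55/64
value(brbbrbbb) = { 0; 1/2; 3/4; 13/16; 27/32; 55/64 | 7/8; 1 } — 111/128
value(brbbrbbbb) = { 0; 1/2; 3/4; 13/16; 27/32; 55/64; 111/128 | 7/8; 1 } — 223/256
value(brbbrbbbbb) = { 0; 1/2; 3/4; 13/16; 27/32; 55/64; 111/128; 223/256 | 7/8; 1 } — 447/512
value(brbbrbbbbbr) = { 0; 1/2; 3/4; 13/16; 27/32; 55/64; 111/128; 223/256 | 447/512; 7/8; 1 } — 893/1024
value(brbbrbbbbbrb) = { 0; 1/2; 3/4; 13/16; 27/32; 55/64; 111/128; 223/256; 893/1024 | 447/512; 7/8; 1 } — 1787/2048
value(brbbrbbbbbrbr) = { 0; 1/2; 3/4; 13/16; 27/32; 55/64; 111/128; 223/256; 893/1024 | 1787/2048; 447/512; 7/8; 1 } — 3573/4096
value(brbbrbbbbbrbrr) = { 0; 1/2; 3/4; 13/16; 27/32; 55/64; 111/128; 223/256; 893/1024 | 3573/4096; 1787/2048; 447/512; 7/8; 1 } — 7145/8192
value(brbbrbbbbbrbrrb) = { 0; 1/2; 3/4; 13/16; 27/32; 55/64; 111/128; 223/256; 893/1024; 7145/8192 | 3573/4096; 1787/2048; 447/512; 7/8; 1 } — 14291/16384

14291/16384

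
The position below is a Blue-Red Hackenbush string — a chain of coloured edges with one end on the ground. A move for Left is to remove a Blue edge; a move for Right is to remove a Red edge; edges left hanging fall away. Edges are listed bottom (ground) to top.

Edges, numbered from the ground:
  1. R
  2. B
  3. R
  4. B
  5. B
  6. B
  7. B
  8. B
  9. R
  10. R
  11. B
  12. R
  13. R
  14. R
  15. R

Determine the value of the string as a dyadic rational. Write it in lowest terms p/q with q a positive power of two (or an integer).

step 1: add R to get R; options L={ (no moves) } R={ 0 } — -1
step 2: add B to get RB; options L={ -1 } R={ 0 } — -1/2
step 3: add R to get RBR; options L={ -1 } R={ -1/2,0 } — -3/4
step 4: add B to get RBRB; options L={ -1,-3/4 } R={ -1/2,0 } — -5/8
step 5: add B to get RBRBB; options L={ -1,-3/4,-5/8 } R={ -1/2,0 } — -9/16
step 6: add B to get RBRBBB; options L={ -1,-3/4,-5/8,-9/16 } R={ -1/2,0 } — -17/32
step 7: add B to get RBRBBBB; options L={ -1,-3/4,-5/8,-9/16,-17/32 } R={ -1/2,0 } — -33/64
step 8: add B to get RBRBBBBB; options L={ -1,-3/4,-5/8,-9/16,-17/32,-33/64 } R={ -1/2,0 } — -65/128
step 9: add R to get RBRBBBBBR; options L={ -1,-3/4,-5/8,-9/16,-17/32,-33/64 } R={ -65/128,-1/2,0 } — -131/256
step 10: add R to get RBRBBBBBRR; options L={ -1,-3/4,-5/8,-9/16,-17/32,-33/64 } R={ -131/256,-65/128,-1/2,0 } — -263/512
step 11: add B to get RBRBBBBBRRB; options L={ -1,-3/4,-5/8,-9/16,-17/32,-33/64,-263/512 } R={ -131/256,-65/128,-1/2,0 } — -525/1024
step 12: add R to get RBRBBBBBRRBR; options L={ -1,-3/4,-5/8,-9/16,-17/32,-33/64,-263/512 } R={ -525/1024,-131/256,-65/128,-1/2,0 } — -1051/2048
step 13: add R to get RBRBBBBBRRBRR; options L={ -1,-3/4,-5/8,-9/16,-17/32,-33/64,-263/512 } R={ -1051/2048,-525/1024,-131/256,-65/128,-1/2,0 } — -2103/4096
step 14: add R to get RBRBBBBBRRBRRR; options L={ -1,-3/4,-5/8,-9/16,-17/32,-33/64,-263/512 } R={ -2103/4096,-1051/2048,-525/1024,-131/256,-65/128,-1/2,0 } — -4207/8192
step 15: add R to get RBRBBBBBRRBRRRR; options L={ -1,-3/4,-5/8,-9/16,-17/32,-33/64,-263/512 } R={ -4207/8192,-2103/4096,-1051/2048,-525/1024,-131/256,-65/128,-1/2,0 } — -8415/16384

-8415/16384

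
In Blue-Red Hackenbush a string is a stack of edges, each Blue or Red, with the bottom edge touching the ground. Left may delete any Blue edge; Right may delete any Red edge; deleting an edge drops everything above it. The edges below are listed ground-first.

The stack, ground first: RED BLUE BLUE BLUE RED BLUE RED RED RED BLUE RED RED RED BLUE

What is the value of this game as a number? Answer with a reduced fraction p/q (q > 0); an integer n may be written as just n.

-1501/8192

Recurse on prefixes of the 14-edge string RED BLUE BLUE BLUE RED BLUE RED RED RED BLUE RED RED RED BLUE:
edge 1 of 14 (RED): { ∅ | 0 } => -1
edge 2 of 14 (BLUE): { -1 | 0 } => -1/2
edge 3 of 14 (BLUE): { -1; -1/2 | 0 } => -1/4
edge 4 of 14 (BLUE): { -1; -1/2; -1/4 | 0 } => -1/8
edge 5 of 14 (RED): { -1; -1/2; -1/4 | -1/8; 0 } => -3/16
edge 6 of 14 (BLUE): { -1; -1/2; -1/4; -3/16 | -1/8; 0 } => -5/32
edge 7 of 14 (RED): { -1; -1/2; -1/4; -3/16 | -5/32; -1/8; 0 } => -11/64
edge 8 of 14 (RED): { -1; -1/2; -1/4; -3/16 | -11/64; -5/32; -1/8; 0 } => -23/128
edge 9 of 14 (RED): { -1; -1/2; -1/4; -3/16 | -23/128; -11/64; -5/32; -1/8; 0 } => -47/256
edge 10 of 14 (BLUE): { -1; -1/2; -1/4; -3/16; -47/256 | -23/128; -11/64; -5/32; -1/8; 0 } => -93/512
edge 11 of 14 (RED): { -1; -1/2; -1/4; -3/16; -47/256 | -93/512; -23/128; -11/64; -5/32; -1/8; 0 } => -187/1024
edge 12 of 14 (RED): { -1; -1/2; -1/4; -3/16; -47/256 | -187/1024; -93/512; -23/128; -11/64; -5/32; -1/8; 0 } => -375/2048
edge 13 of 14 (RED): { -1; -1/2; -1/4; -3/16; -47/256 | -375/2048; -187/1024; -93/512; -23/128; -11/64; -5/32; -1/8; 0 } => -751/4096
edge 14 of 14 (BLUE): { -1; -1/2; -1/4; -3/16; -47/256; -751/4096 | -375/2048; -187/1024; -93/512; -23/128; -11/64; -5/32; -1/8; 0 } => -1501/8192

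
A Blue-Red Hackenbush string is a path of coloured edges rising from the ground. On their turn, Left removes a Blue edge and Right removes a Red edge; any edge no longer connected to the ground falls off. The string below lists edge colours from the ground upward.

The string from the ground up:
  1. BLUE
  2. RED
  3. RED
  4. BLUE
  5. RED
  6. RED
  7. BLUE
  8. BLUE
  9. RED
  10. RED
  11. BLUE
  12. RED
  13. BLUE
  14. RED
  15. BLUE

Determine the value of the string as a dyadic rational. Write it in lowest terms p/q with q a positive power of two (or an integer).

Prefix values for BLUE RED RED BLUE RED RED BLUE BLUE RED RED BLUE RED BLUE RED BLUE via {L|R} + simplicity:
B: Left { 0 }, Right { ∅ } = simplest 1
BR: Left { 0 }, Right { 1 } = simplest 1/2
BRR: Left { 0 }, Right { 1/2; 1 } = simplest 1/4
BRRB: Left { 0; 1/4 }, Right { 1/2; 1 } = simplest 3/8
BRRBR: Left { 0; 1/4 }, Right { 3/8; 1/2; 1 } = simplest 5/16
BRRBRR: Left { 0; 1/4 }, Right { 5/16; 3/8; 1/2; 1 } = simplest 9/32
BRRBRRB: Left { 0; 1/4; 9/32 }, Right { 5/16; 3/8; 1/2; 1 } = simplest 19/64
BRRBRRBB: Left { 0; 1/4; 9/32; 19/64 }, Right { 5/16; 3/8; 1/2; 1 } = simplest 39/128
BRRBRRBBR: Left { 0; 1/4; 9/32; 19/64 }, Right { 39/128; 5/16; 3/8; 1/2; 1 } = simplest 77/256
BRRBRRBBRR: Left { 0; 1/4; 9/32; 19/64 }, Right { 77/256; 39/128; 5/16; 3/8; 1/2; 1 } = simplest 153/512
BRRBRRBBRRB: Left { 0; 1/4; 9/32; 19/64; 153/512 }, Right { 77/256; 39/128; 5/16; 3/8; 1/2; 1 } = simplest 307/1024
BRRBRRBBRRBR: Left { 0; 1/4; 9/32; 19/64; 153/512 }, Right { 307/1024; 77/256; 39/128; 5/16; 3/8; 1/2; 1 } = simplest 613/2048
BRRBRRBBRRBRB: Left { 0; 1/4; 9/32; 19/64; 153/512; 613/2048 }, Right { 307/1024; 77/256; 39/128; 5/16; 3/8; 1/2; 1 } = simplest 1227/4096
BRRBRRBBRRBRBR: Left { 0; 1/4; 9/32; 19/64; 153/512; 613/2048 }, Right { 1227/4096; 307/1024; 77/256; 39/128; 5/16; 3/8; 1/2; 1 } = simplest 2453/8192
BRRBRRBBRRBRBRB: Left { 0; 1/4; 9/32; 19/64; 153/512; 613/2048; 2453/8192 }, Right { 1227/4096; 307/1024; 77/256; 39/128; 5/16; 3/8; 1/2; 1 } = simplest 4907/16384

4907/16384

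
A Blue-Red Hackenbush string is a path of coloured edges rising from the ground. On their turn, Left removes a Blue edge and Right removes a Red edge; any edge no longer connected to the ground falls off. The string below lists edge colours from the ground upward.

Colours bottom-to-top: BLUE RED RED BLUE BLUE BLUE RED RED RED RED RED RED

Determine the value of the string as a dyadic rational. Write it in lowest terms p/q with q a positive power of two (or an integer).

897/2048

v(B) = { 0 | (no moves) } => 1
v(BR) = { 0 | 1 } => 1/2
v(BRR) = { 0 | 1/2; 1 } => 1/4
v(BRRB) = { 0; 1/4 | 1/2; 1 } => 3/8
v(BRRBB) = { 0; 1/4; 3/8 | 1/2; 1 } => 7/16
v(BRRBBB) = { 0; 1/4; 3/8; 7/16 | 1/2; 1 } => 15/32
v(BRRBBBR) = { 0; 1/4; 3/8; 7/16 | 15/32; 1/2; 1 } => 29/64
v(BRRBBBRR) = { 0; 1/4; 3/8; 7/16 | 29/64; 15/32; 1/2; 1 } => 57/128
v(BRRBBBRRR) = { 0; 1/4; 3/8; 7/16 | 57/128; 29/64; 15/32; 1/2; 1 } => 113/256
v(BRRBBBRRRR) = { 0; 1/4; 3/8; 7/16 | 113/256; 57/128; 29/64; 15/32; 1/2; 1 } => 225/512
v(BRRBBBRRRRR) = { 0; 1/4; 3/8; 7/16 | 225/512; 113/256; 57/128; 29/64; 15/32; 1/2; 1 } => 449/1024
v(BRRBBBRRRRRR) = { 0; 1/4; 3/8; 7/16 | 449/1024; 225/512; 113/256; 57/128; 29/64; 15/32; 1/2; 1 } => 897/2048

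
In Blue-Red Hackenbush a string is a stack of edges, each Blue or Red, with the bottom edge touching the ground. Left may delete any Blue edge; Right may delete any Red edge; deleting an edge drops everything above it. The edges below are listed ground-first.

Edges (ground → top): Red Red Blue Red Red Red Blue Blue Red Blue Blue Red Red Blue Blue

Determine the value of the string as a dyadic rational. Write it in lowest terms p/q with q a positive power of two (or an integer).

Recurse on prefixes of the 15-edge string Red Red Blue Red Red Red Blue Blue Red Blue Blue Red Red Blue Blue:
1 of 15 · R · max L −∞ · min R 0 = -1
2 of 15 · RR · max L −∞ · min R -1 = -2
3 of 15 · RRB · max L -2 · min R -1 = -3/2
4 of 15 · RRBR · max L -2 · min R -3/2 = -7/4
5 of 15 · RRBRR · max L -2 · min R -7/4 = -15/8
6 of 15 · RRBRRR · max L -2 · min R -15/8 = -31/16
7 of 15 · RRBRRRB · max L -31/16 · min R -15/8 = -61/32
8 of 15 · RRBRRRBB · max L -61/32 · min R -15/8 = -121/64
9 of 15 · RRBRRRBBR · max L -61/32 · min R -121/64 = -243/128
10 of 15 · RRBRRRBBRB · max L -243/128 · min R -121/64 = -485/256
11 of 15 · RRBRRRBBRBB · max L -485/256 · min R -121/64 = -969/512
12 of 15 · RRBRRRBBRBBR · max L -485/256 · min R -969/512 = -1939/1024
13 of 15 · RRBRRRBBRBBRR · max L -485/256 · min R -1939/1024 = -3879/2048
14 of 15 · RRBRRRBBRBBRRB · max L -3879/2048 · min R -1939/1024 = -7757/4096
15 of 15 · RRBRRRBBRBBRRBB · max L -7757/4096 · min R -1939/1024 = -15513/8192

-15513/8192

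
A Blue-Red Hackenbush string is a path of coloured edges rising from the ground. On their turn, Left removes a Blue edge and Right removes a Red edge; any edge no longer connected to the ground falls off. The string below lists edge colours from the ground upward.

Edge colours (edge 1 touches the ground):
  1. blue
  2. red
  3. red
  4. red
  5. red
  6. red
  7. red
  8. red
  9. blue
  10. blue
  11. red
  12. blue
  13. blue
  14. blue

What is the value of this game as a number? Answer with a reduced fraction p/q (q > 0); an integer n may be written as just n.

111/8192

1 of 14 · b · max L 0 · min R +∞ so 1
2 of 14 · br · max L 0 · min R 1 so 1/2
3 of 14 · brr · max L 0 · min R 1/2 so 1/4
4 of 14 · brrr · max L 0 · min R 1/4 so 1/8
5 of 14 · brrrr · max L 0 · min R 1/8 so 1/16
6 of 14 · brrrrr · max L 0 · min R 1/16 so 1/32
7 of 14 · brrrrrr · max L 0 · min R 1/32 so 1/64
8 of 14 · brrrrrrr · max L 0 · min R 1/64 so 1/128
9 of 14 · brrrrrrrb · max L 1/128 · min R 1/64 so 3/256
10 of 14 · brrrrrrrbb · max L 3/256 · min R 1/64 so 7/512
11 of 14 · brrrrrrrbbr · max L 3/256 · min R 7/512 so 13/1024
12 of 14 · brrrrrrrbbrb · max L 13/1024 · min R 7/512 so 27/2048
13 of 14 · brrrrrrrbbrbb · max L 27/2048 · min R 7/512 so 55/4096
14 of 14 · brrrrrrrbbrbbb · max L 55/4096 · min R 7/512 so 111/8192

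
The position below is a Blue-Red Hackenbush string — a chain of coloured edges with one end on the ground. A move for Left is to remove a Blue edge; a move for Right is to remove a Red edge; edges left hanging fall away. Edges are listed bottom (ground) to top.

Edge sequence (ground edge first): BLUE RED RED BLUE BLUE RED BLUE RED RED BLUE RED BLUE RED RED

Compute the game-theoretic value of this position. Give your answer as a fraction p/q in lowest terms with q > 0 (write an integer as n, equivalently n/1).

1 of 14 · B · max L 0 · min R +∞ gives 1
2 of 14 · BR · max L 0 · min R 1 gives 1/2
3 of 14 · BRR · max L 0 · min R 1/2 gives 1/4
4 of 14 · BRRB · max L 1/4 · min R 1/2 gives 3/8
5 of 14 · BRRBB · max L 3/8 · min R 1/2 gives 7/16
6 of 14 · BRRBBR · max L 3/8 · min R 7/16 gives 13/32
7 of 14 · BRRBBRB · max L 13/32 · min R 7/16 gives 27/64
8 of 14 · BRRBBRBR · max L 13/32 · min R 27/64 gives 53/128
9 of 14 · BRRBBRBRR · max L 13/32 · min R 53/128 gives 105/256
10 of 14 · BRRBBRBRRB · max L 105/256 · min R 53/128 gives 211/512
11 of 14 · BRRBBRBRRBR · max L 105/256 · min R 211/512 gives 421/1024
12 of 14 · BRRBBRBRRBRB · max L 421/1024 · min R 211/512 gives 843/2048
13 of 14 · BRRBBRBRRBRBR · max L 421/1024 · min R 843/2048 gives 1685/4096
14 of 14 · BRRBBRBRRBRBRR · max L 421/1024 · min R 1685/4096 gives 3369/8192

3369/8192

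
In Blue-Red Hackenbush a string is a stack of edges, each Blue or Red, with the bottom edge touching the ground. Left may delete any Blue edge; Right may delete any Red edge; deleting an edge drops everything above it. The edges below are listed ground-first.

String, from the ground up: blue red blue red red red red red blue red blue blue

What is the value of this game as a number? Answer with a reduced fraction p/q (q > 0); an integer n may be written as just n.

1047/2048

Build value(s[:k]) for k = 1..12, string s = blue red blue red red red red red blue red blue blue.
value_1 [b]  L=[0]  R=[(no moves)]  so 1
value_2 [br]  L=[0]  R=[1]  so 1/2
value_3 [brb]  L=[0,1/2]  R=[1]  so 3/4
value_4 [brbr]  L=[0,1/2]  R=[3/4,1]  so 5/8
value_5 [brbrr]  L=[0,1/2]  R=[5/8,3/4,1]  so 9/16
value_6 [brbrrr]  L=[0,1/2]  R=[9/16,5/8,3/4,1]  so 17/32
value_7 [brbrrrr]  L=[0,1/2]  R=[17/32,9/16,5/8,3/4,1]  so 33/64
value_8 [brbrrrrr]  L=[0,1/2]  R=[33/64,17/32,9/16,5/8,3/4,1]  so 65/128
value_9 [brbrrrrrb]  L=[0,1/2,65/128]  R=[33/64,17/32,9/16,5/8,3/4,1]  so 131/256
value_10 [brbrrrrrbr]  L=[0,1/2,65/128]  R=[131/256,33/64,17/32,9/16,5/8,3/4,1]  so 261/512
value_11 [brbrrrrrbrb]  L=[0,1/2,65/128,261/512]  R=[131/256,33/64,17/32,9/16,5/8,3/4,1]  so 523/1024
value_12 [brbrrrrrbrbb]  L=[0,1/2,65/128,261/512,523/1024]  R=[131/256,33/64,17/32,9/16,5/8,3/4,1]  so 1047/2048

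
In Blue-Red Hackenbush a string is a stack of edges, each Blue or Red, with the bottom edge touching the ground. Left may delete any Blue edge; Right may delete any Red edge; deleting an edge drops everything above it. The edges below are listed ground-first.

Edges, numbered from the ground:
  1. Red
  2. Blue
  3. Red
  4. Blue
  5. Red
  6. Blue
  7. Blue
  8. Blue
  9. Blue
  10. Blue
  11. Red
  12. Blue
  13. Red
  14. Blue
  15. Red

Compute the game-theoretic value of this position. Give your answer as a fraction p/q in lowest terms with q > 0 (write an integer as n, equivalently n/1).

step 1: add Red to get R; options L={ ∅ } R={ 0 } => -1
step 2: add Blue to get RB; options L={ -1 } R={ 0 } => -1/2
step 3: add Red to get RBR; options L={ -1 } R={ -1/2 0 } => -3/4
step 4: add Blue to get RBRB; options L={ -1 -3/4 } R={ -1/2 0 } => -5/8
step 5: add Red to get RBRBR; options L={ -1 -3/4 } R={ -5/8 -1/2 0 } => -11/16
step 6: add Blue to get RBRBRB; options L={ -1 -3/4 -11/16 } R={ -5/8 -1/2 0 } => -21/32
step 7: add Blue to get RBRBRBB; options L={ -1 -3/4 -11/16 -21/32 } R={ -5/8 -1/2 0 } => -41/64
step 8: add Blue to get RBRBRBBB; options L={ -1 -3/4 -11/16 -21/32 -41/64 } R={ -5/8 -1/2 0 } => -81/128
step 9: add Blue to get RBRBRBBBB; options L={ -1 -3/4 -11/16 -21/32 -41/64 -81/128 } R={ -5/8 -1/2 0 } => -161/256
step 10: add Blue to get RBRBRBBBBB; options L={ -1 -3/4 -11/16 -21/32 -41/64 -81/128 -161/256 } R={ -5/8 -1/2 0 } => -321/512
step 11: add Red to get RBRBRBBBBBR; options L={ -1 -3/4 -11/16 -21/32 -41/64 -81/128 -161/256 } R={ -321/512 -5/8 -1/2 0 } => -643/1024
step 12: add Blue to get RBRBRBBBBBRB; options L={ -1 -3/4 -11/16 -21/32 -41/64 -81/128 -161/256 -643/1024 } R={ -321/512 -5/8 -1/2 0 } => -1285/2048
step 13: add Red to get RBRBRBBBBBRBR; options L={ -1 -3/4 -11/16 -21/32 -41/64 -81/128 -161/256 -643/1024 } R={ -1285/2048 -321/512 -5/8 -1/2 0 } => -2571/4096
step 14: add Blue to get RBRBRBBBBBRBRB; options L={ -1 -3/4 -11/16 -21/32 -41/64 -81/128 -161/256 -643/1024 -2571/4096 } R={ -1285/2048 -321/512 -5/8 -1/2 0 } => -5141/8192
step 15: add Red to get RBRBRBBBBBRBRBR; options L={ -1 -3/4 -11/16 -21/32 -41/64 -81/128 -161/256 -643/1024 -2571/4096 } R={ -5141/8192 -1285/2048 -321/512 -5/8 -1/2 0 } => -10283/16384

-10283/16384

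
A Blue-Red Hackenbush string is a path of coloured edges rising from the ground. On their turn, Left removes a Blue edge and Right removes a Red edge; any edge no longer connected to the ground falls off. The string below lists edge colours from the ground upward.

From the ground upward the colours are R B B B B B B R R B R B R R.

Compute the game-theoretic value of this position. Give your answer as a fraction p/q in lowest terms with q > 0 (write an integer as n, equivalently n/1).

-215/8192

Build v(s[:k]) for k = 1..14, string s = R B B B B B B R R B R B R R.
edge 1 of 14 (R): { none | 0 } so -1
edge 2 of 14 (B): { -1 | 0 } so -1/2
edge 3 of 14 (B): { -1, -1/2 | 0 } so -1/4
edge 4 of 14 (B): { -1, -1/2, -1/4 | 0 } so -1/8
edge 5 of 14 (B): { -1, -1/2, -1/4, -1/8 | 0 } so -1/16
edge 6 of 14 (B): { -1, -1/2, -1/4, -1/8, -1/16 | 0 } so -1/32
edge 7 of 14 (B): { -1, -1/2, -1/4, -1/8, -1/16, -1/32 | 0 } so -1/64
edge 8 of 14 (R): { -1, -1/2, -1/4, -1/8, -1/16, -1/32 | -1/64, 0 } so -3/128
edge 9 of 14 (R): { -1, -1/2, -1/4, -1/8, -1/16, -1/32 | -3/128, -1/64, 0 } so -7/256
edge 10 of 14 (B): { -1, -1/2, -1/4, -1/8, -1/16, -1/32, -7/256 | -3/128, -1/64, 0 } so -13/512
edge 11 of 14 (R): { -1, -1/2, -1/4, -1/8, -1/16, -1/32, -7/256 | -13/512, -3/128, -1/64, 0 } so -27/1024
edge 12 of 14 (B): { -1, -1/2, -1/4, -1/8, -1/16, -1/32, -7/256, -27/1024 | -13/512, -3/128, -1/64, 0 } so -53/2048
edge 13 of 14 (R): { -1, -1/2, -1/4, -1/8, -1/16, -1/32, -7/256, -27/1024 | -53/2048, -13/512, -3/128, -1/64, 0 } so -107/4096
edge 14 of 14 (R): { -1, -1/2, -1/4, -1/8, -1/16, -1/32, -7/256, -27/1024 | -107/4096, -53/2048, -13/512, -3/128, -1/64, 0 } so -215/8192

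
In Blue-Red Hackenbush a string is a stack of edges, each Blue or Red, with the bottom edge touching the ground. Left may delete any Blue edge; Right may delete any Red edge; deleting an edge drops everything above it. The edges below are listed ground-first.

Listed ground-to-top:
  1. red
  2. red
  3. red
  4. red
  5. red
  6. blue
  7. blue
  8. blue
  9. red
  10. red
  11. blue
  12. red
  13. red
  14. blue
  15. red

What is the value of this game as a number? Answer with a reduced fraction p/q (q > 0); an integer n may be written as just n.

step 1: add red to get r; options L={ · } R={ 0 } -> -1
step 2: add red to get rr; options L={ · } R={ -1,0 } -> -2
step 3: add red to get rrr; options L={ · } R={ -2,-1,0 } -> -3
step 4: add red to get rrrr; options L={ · } R={ -3,-2,-1,0 } -> -4
step 5: add red to get rrrrr; options L={ · } R={ -4,-3,-2,-1,0 } -> -5
step 6: add blue to get rrrrrb; options L={ -5 } R={ -4,-3,-2,-1,0 } -> -9/2
step 7: add blue to get rrrrrbb; options L={ -5,-9/2 } R={ -4,-3,-2,-1,0 } -> -17/4
step 8: add blue to get rrrrrbbb; options L={ -5,-9/2,-17/4 } R={ -4,-3,-2,-1,0 } -> -33/8
step 9: add red to get rrrrrbbbr; options L={ -5,-9/2,-17/4 } R={ -33/8,-4,-3,-2,-1,0 } -> -67/16
step 10: add red to get rrrrrbbbrr; options L={ -5,-9/2,-17/4 } R={ -67/16,-33/8,-4,-3,-2,-1,0 } -> -135/32
step 11: add blue to get rrrrrbbbrrb; options L={ -5,-9/2,-17/4,-135/32 } R={ -67/16,-33/8,-4,-3,-2,-1,0 } -> -269/64
step 12: add red to get rrrrrbbbrrbr; options L={ -5,-9/2,-17/4,-135/32 } R={ -269/64,-67/16,-33/8,-4,-3,-2,-1,0 } -> -539/128
step 13: add red to get rrrrrbbbrrbrr; options L={ -5,-9/2,-17/4,-135/32 } R={ -539/128,-269/64,-67/16,-33/8,-4,-3,-2,-1,0 } -> -1079/256
step 14: add blue to get rrrrrbbbrrbrrb; options L={ -5,-9/2,-17/4,-135/32,-1079/256 } R={ -539/128,-269/64,-67/16,-33/8,-4,-3,-2,-1,0 } -> -2157/512
step 15: add red to get rrrrrbbbrrbrrbr; options L={ -5,-9/2,-17/4,-135/32,-1079/256 } R={ -2157/512,-539/128,-269/64,-67/16,-33/8,-4,-3,-2,-1,0 } -> -4315/1024

-4315/1024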